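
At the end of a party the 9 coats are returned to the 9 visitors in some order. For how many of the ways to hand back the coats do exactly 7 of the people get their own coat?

Pick the 7 fixed positions: C(9,7) = 36 ways.
The remaining 2 must be deranged: !2 = 1.
Total: 36 × 1 = 36.

36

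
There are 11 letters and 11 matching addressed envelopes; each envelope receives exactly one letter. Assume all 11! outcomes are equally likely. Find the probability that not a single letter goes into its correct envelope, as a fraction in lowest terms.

Favorable outcomes: !11 = 14684570.
Total outcomes: 11! = 39916800.
Probability = 14684570/39916800 = 1468457/3991680.

1468457/3991680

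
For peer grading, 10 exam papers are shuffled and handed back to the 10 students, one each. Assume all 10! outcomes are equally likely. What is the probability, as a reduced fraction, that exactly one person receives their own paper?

16687/45360

Favorable outcomes: C(10,1)·!9 = 10·133496 = 1334960.
Total outcomes: 10! = 3628800.
Probability = 1334960/3628800 = 16687/45360.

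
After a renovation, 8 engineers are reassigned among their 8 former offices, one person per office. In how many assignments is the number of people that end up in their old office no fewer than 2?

# with exactly i fixed is C(8,i)·!(8-i); sum over i=2..8:
  i=2: C(8,2)·!6 = 28·265 = 7420
  i=3: C(8,3)·!5 = 56·44 = 2464
  i=4: C(8,4)·!4 = 70·9 = 630
  i=5: C(8,5)·!3 = 56·2 = 112
  i=6: C(8,6)·!2 = 28·1 = 28
  i=7: C(8,7)·!1 = 8·0 = 0
  i=8: C(8,8)·!0 = 1·1 = 1
Total = 10655.

10655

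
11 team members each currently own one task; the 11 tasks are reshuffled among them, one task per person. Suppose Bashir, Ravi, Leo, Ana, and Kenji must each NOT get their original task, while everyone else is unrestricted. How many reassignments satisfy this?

25022880

Inclusion-exclusion on the 5 forbidden self-matches:
Σ_{j=0}^{5} (-1)^j C(5,j)(11-j)!
= C(5,0)·11! - C(5,1)·10! + C(5,2)·9! - C(5,3)·8! + C(5,4)·7! - C(5,5)·6!
= 39916800 - 18144000 + 3628800 - 403200 + 25200 - 720
= 25022880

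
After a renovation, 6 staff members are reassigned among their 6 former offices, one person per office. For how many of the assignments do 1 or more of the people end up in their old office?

455

Sum C(6,i)·!(6-i) for i = 1..6:
  i=1: C(6,1)·!5 = 6·44 = 264
  i=2: C(6,2)·!4 = 15·9 = 135
  i=3: C(6,3)·!3 = 20·2 = 40
  i=4: C(6,4)·!2 = 15·1 = 15
  i=5: C(6,5)·!1 = 6·0 = 0
  i=6: C(6,6)·!0 = 1·1 = 1
Total = 455.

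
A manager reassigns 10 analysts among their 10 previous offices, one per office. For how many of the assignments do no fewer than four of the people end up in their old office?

Sum C(10,i)·!(10-i) for i = 4..10:
  i=4: C(10,4)·!6 = 210·265 = 55650
  i=5: C(10,5)·!5 = 252·44 = 11088
  i=6: C(10,6)·!4 = 210·9 = 1890
  i=7: C(10,7)·!3 = 120·2 = 240
  i=8: C(10,8)·!2 = 45·1 = 45
  i=9: C(10,9)·!1 = 10·0 = 0
  i=10: C(10,10)·!0 = 1·1 = 1
Total = 68914.

68914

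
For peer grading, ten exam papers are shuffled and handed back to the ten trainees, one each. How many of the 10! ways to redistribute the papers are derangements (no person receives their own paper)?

!10 is the nearest integer to 10!/e.
10! = 3628800, and 3628800/e ≈ 1334960.92, so !10 = 1334961.

1334961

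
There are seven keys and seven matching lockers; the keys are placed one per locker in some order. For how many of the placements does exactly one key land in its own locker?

Choose which one of the 7 is fixed: C(7,1) = 7.
The other 6 form a derangement: !6 = 265.
Total: 7 × 265 = 1855.

1855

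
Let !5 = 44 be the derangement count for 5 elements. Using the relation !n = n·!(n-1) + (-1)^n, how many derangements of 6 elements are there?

!6 = 6·44 + 1 = 265.

265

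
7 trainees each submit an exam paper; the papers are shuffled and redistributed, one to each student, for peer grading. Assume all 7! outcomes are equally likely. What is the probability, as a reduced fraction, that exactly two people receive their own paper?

11/60

Favorable outcomes: C(7,2)·!5 = 21·44 = 924.
Total outcomes: 7! = 5040.
Probability = 924/5040 = 11/60.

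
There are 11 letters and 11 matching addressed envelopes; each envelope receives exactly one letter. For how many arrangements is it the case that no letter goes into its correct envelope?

The number of derangements of 11 is !11 = Σ_{k=0}^{11} (-1)^k·11!/k!
= 11! - 11!/1! + 11!/2! - 11!/3! + 11!/4! - 11!/5! + 11!/6! - 11!/7! + 11!/8! - 11!/9! + 11!/10! - 11!/11!
= 39916800 - 39916800 + 19958400 - 6652800 + 1663200 - 332640 + 55440 - 7920 + 990 - 110 + 11 - 1
= 14684570

14684570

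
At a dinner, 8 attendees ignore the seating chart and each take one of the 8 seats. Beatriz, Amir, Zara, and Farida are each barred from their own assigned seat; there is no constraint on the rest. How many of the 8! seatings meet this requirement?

24024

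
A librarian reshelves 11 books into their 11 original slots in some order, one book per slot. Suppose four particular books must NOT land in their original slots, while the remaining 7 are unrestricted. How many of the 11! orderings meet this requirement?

27422640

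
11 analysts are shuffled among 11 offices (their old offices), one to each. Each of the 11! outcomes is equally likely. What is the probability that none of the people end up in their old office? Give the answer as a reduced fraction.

Favorable outcomes: !11 = 14684570.
Total outcomes: 11! = 39916800.
Probability = 14684570/39916800 = 1468457/3991680.

1468457/3991680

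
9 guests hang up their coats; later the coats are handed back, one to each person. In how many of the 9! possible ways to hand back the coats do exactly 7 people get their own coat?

36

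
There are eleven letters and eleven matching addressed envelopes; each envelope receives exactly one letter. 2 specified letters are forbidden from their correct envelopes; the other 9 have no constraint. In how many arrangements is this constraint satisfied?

Inclusion-exclusion on the 2 forbidden self-matches:
Σ_{j=0}^{2} (-1)^j C(2,j)(11-j)!
= C(2,0)·11! - C(2,1)·10! + C(2,2)·9!
= 39916800 - 7257600 + 362880
= 33022080

33022080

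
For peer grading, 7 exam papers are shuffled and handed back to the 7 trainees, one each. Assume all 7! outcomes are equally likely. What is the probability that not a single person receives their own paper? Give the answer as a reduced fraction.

103/280

Favorable outcomes: !7 = 1854.
Total outcomes: 7! = 5040.
Probability = 1854/5040 = 103/280.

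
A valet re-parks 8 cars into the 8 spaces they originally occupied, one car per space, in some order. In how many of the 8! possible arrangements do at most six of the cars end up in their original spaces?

# with exactly i fixed is C(8,i)·!(8-i); sum over i=0..6:
  i=0: C(8,0)·!8 = 1·14833 = 14833
  i=1: C(8,1)·!7 = 8·1854 = 14832
  i=2: C(8,2)·!6 = 28·265 = 7420
  i=3: C(8,3)·!5 = 56·44 = 2464
  i=4: C(8,4)·!4 = 70·9 = 630
  i=5: C(8,5)·!3 = 56·2 = 112
  i=6: C(8,6)·!2 = 28·1 = 28
Total = 40319.

40319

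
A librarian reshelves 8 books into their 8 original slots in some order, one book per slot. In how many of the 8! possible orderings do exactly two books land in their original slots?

7420

Pick the 2 fixed positions: C(8,2) = 28 ways.
The remaining 6 must be deranged: !6 = 265.
Total: 28 × 265 = 7420.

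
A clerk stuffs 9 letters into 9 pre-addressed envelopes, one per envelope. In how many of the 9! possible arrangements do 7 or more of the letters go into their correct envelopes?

37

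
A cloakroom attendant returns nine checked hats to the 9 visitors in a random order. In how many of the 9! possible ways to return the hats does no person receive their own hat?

!9 is the nearest integer to 9!/e.
9! = 362880, and 362880/e ≈ 133496.09, so !9 = 133496.

133496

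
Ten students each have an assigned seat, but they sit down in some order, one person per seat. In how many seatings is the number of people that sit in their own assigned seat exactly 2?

Pick the 2 fixed positions: C(10,2) = 45 ways.
The remaining 8 must be deranged: !8 = 14833.
Total: 45 × 14833 = 667485.

667485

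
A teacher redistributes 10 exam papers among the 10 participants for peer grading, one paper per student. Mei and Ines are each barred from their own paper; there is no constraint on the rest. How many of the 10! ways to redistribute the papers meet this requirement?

Inclusion-exclusion on the 2 forbidden self-matches:
Σ_{j=0}^{2} (-1)^j C(2,j)(10-j)!
= C(2,0)·10! - C(2,1)·9! + C(2,2)·8!
= 3628800 - 725760 + 40320
= 2943360

2943360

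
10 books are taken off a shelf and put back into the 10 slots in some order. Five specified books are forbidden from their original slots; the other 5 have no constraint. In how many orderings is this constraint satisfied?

Inclusion-exclusion on the 5 forbidden self-matches:
Σ_{j=0}^{5} (-1)^j C(5,j)(10-j)!
= C(5,0)·10! - C(5,1)·9! + C(5,2)·8! - C(5,3)·7! + C(5,4)·6! - C(5,5)·5!
= 3628800 - 1814400 + 403200 - 50400 + 3600 - 120
= 2170680

2170680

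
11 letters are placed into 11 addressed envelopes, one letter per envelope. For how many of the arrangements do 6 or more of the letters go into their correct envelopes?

23684

# with exactly i fixed is C(11,i)·!(11-i); sum over i=6..11:
  i=6: C(11,6)·!5 = 462·44 = 20328
  i=7: C(11,7)·!4 = 330·9 = 2970
  i=8: C(11,8)·!3 = 165·2 = 330
  i=9: C(11,9)·!2 = 55·1 = 55
  i=10: C(11,10)·!1 = 11·0 = 0
  i=11: C(11,11)·!0 = 1·1 = 1
Total = 23684.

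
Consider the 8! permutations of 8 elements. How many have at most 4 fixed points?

40179

Sum C(8,i)·!(8-i) for i = 0..4:
  i=0: C(8,0)·!8 = 1·14833 = 14833
  i=1: C(8,1)·!7 = 8·1854 = 14832
  i=2: C(8,2)·!6 = 28·265 = 7420
  i=3: C(8,3)·!5 = 56·44 = 2464
  i=4: C(8,4)·!4 = 70·9 = 630
Total = 40179.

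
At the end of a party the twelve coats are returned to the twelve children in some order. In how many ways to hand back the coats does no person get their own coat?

The subfactorial !12 = [12!/e] (nearest integer).
12! = 479001600, and 479001600/e ≈ 176214840.93, so !12 = 176214841.

176214841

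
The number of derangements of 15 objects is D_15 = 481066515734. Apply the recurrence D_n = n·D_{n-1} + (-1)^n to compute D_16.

7697064251745

D_16 = 16·481066515734 + 1 = 7697064251745.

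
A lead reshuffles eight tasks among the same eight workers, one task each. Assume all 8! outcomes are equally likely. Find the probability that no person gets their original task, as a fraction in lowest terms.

Favorable outcomes: !8 = 14833.
Total outcomes: 8! = 40320.
Probability = 14833/40320 = 2119/5760.

2119/5760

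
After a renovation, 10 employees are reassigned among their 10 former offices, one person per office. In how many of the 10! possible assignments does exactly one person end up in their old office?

1334960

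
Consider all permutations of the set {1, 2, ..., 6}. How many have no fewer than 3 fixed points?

56

# with exactly i fixed is C(6,i)·!(6-i); sum over i=3..6:
  i=3: C(6,3)·!3 = 20·2 = 40
  i=4: C(6,4)·!2 = 15·1 = 15
  i=5: C(6,5)·!1 = 6·0 = 0
  i=6: C(6,6)·!0 = 1·1 = 1
Total = 56.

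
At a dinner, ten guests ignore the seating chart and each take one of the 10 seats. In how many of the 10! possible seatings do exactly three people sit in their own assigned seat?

222480

Choose which 3 of the 10 are fixed: C(10,3) = 120.
The other 7 form a derangement: !7 = 1854.
Total: 120 × 1854 = 222480.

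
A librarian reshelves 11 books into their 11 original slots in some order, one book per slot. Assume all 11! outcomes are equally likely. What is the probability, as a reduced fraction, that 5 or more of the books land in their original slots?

Favorable outcomes: Σ_{i≥5} C(11,i)·!(11-i) = 462·265 + 462·44 + 330·9 + 165·2 + 55·1 + 11·0 + 1·1 = 146114.
Total outcomes: 11! = 39916800.
Probability = 146114/39916800 = 73057/19958400.

73057/19958400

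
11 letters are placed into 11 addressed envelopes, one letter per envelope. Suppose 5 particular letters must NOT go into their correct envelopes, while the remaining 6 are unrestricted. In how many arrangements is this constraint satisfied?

25022880

Inclusion-exclusion on the 5 forbidden self-matches:
Σ_{j=0}^{5} (-1)^j C(5,j)(11-j)!
= C(5,0)·11! - C(5,1)·10! + C(5,2)·9! - C(5,3)·8! + C(5,4)·7! - C(5,5)·6!
= 39916800 - 18144000 + 3628800 - 403200 + 25200 - 720
= 25022880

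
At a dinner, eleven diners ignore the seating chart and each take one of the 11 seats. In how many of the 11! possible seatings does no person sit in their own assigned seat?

14684570

The number of derangements of 11 is !11 = Σ_{k=0}^{11} (-1)^k·11!/k!
= 11! - 11!/1! + 11!/2! - 11!/3! + 11!/4! - 11!/5! + 11!/6! - 11!/7! + 11!/8! - 11!/9! + 11!/10! - 11!/11!
= 39916800 - 39916800 + 19958400 - 6652800 + 1663200 - 332640 + 55440 - 7920 + 990 - 110 + 11 - 1
= 14684570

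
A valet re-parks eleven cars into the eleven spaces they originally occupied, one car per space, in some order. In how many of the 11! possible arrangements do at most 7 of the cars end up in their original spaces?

39916414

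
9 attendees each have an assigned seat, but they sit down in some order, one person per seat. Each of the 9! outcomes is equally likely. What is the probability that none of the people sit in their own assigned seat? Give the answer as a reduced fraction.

Favorable outcomes: !9 = 133496.
Total outcomes: 9! = 362880.
Probability = 133496/362880 = 16687/45360.

16687/45360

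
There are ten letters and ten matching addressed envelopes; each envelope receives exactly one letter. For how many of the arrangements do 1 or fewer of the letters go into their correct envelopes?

2669921

Sum C(10,i)·!(10-i) for i = 0..1:
  i=0: C(10,0)·!10 = 1·1334961 = 1334961
  i=1: C(10,1)·!9 = 10·133496 = 1334960
Total = 2669921.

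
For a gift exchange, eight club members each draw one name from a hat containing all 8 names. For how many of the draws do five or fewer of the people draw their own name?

# with exactly i fixed is C(8,i)·!(8-i); sum over i=0..5:
  i=0: C(8,0)·!8 = 1·14833 = 14833
  i=1: C(8,1)·!7 = 8·1854 = 14832
  i=2: C(8,2)·!6 = 28·265 = 7420
  i=3: C(8,3)·!5 = 56·44 = 2464
  i=4: C(8,4)·!4 = 70·9 = 630
  i=5: C(8,5)·!3 = 56·2 = 112
Total = 40291.

40291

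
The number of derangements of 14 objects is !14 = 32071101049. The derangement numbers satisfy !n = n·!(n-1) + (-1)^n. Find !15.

!15 = 15·32071101049 - 1 = 481066515734.

481066515734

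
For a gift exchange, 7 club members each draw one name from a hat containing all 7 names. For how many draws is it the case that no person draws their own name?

Use !n = n·!(n-1) + (-1)^n.
!7 = 7·265 - 1 = 1854

1854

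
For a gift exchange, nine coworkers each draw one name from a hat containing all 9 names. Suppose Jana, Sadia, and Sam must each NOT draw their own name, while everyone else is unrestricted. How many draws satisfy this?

256320

Inclusion-exclusion on the 3 forbidden self-matches:
Σ_{j=0}^{3} (-1)^j C(3,j)(9-j)!
= C(3,0)·9! - C(3,1)·8! + C(3,2)·7! - C(3,3)·6!
= 362880 - 120960 + 15120 - 720
= 256320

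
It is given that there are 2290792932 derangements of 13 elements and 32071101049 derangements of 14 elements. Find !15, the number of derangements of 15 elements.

481066515734

!15 = (15-1)·(!14 + !13) = 14·(32071101049 + 2290792932) = 14·34361893981 = 481066515734.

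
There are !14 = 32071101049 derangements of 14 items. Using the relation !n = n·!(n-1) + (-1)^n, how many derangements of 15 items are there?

!15 = 15·32071101049 - 1 = 481066515734.

481066515734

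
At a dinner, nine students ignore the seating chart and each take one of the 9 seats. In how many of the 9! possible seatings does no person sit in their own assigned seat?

133496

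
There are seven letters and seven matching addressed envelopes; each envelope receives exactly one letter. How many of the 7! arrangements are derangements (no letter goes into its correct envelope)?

1854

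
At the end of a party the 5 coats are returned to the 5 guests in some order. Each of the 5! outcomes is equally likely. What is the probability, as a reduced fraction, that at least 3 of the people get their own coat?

11/120

Favorable outcomes: Σ_{i≥3} C(5,i)·!(5-i) = 10·1 + 5·0 + 1·1 = 11.
Total outcomes: 5! = 120.
Probability = 11/120 = 11/120.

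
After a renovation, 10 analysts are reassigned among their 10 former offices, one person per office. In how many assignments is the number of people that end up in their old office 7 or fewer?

3628754

Sum C(10,i)·!(10-i) for i = 0..7:
  i=0: C(10,0)·!10 = 1·1334961 = 1334961
  i=1: C(10,1)·!9 = 10·133496 = 1334960
  i=2: C(10,2)·!8 = 45·14833 = 667485
  i=3: C(10,3)·!7 = 120·1854 = 222480
  i=4: C(10,4)·!6 = 210·265 = 55650
  i=5: C(10,5)·!5 = 252·44 = 11088
  i=6: C(10,6)·!4 = 210·9 = 1890
  i=7: C(10,7)·!3 = 120·2 = 240
Total = 3628754.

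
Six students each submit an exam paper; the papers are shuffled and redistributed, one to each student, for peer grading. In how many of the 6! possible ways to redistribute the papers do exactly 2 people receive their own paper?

Pick the 2 fixed positions: C(6,2) = 15 ways.
The other 4 form a derangement: !4 = 9.
Total: 15 × 9 = 135.

135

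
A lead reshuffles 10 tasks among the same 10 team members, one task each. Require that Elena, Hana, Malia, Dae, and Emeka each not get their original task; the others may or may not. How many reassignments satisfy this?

Inclusion-exclusion on the 5 forbidden self-matches:
Σ_{j=0}^{5} (-1)^j C(5,j)(10-j)!
= C(5,0)·10! - C(5,1)·9! + C(5,2)·8! - C(5,3)·7! + C(5,4)·6! - C(5,5)·5!
= 3628800 - 1814400 + 403200 - 50400 + 3600 - 120
= 2170680

2170680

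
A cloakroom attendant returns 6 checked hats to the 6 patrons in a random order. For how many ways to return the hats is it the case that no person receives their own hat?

!6 = 6! · Σ_{k=0}^{6} (-1)^k/k!
= 6! - 6!/1! + 6!/2! - 6!/3! + 6!/4! - 6!/5! + 6!/6!
= 720 - 720 + 360 - 120 + 30 - 6 + 1
= 265

265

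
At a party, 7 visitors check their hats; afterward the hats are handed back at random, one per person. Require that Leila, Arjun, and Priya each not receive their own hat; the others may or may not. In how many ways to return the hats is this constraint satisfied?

3216

Let A_j be the event that the j-th constrained one is fixed. By inclusion-exclusion over the 3 events:
Σ_{j=0}^{3} (-1)^j C(3,j)(7-j)!
= C(3,0)·7! - C(3,1)·6! + C(3,2)·5! - C(3,3)·4!
= 5040 - 2160 + 360 - 24
= 3216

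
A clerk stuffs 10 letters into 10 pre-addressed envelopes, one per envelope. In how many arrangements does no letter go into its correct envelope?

1334961

Recurrence: !10 = 10·!9 + (-1)^10.
!10 = 10·133496 + 1 = 1334961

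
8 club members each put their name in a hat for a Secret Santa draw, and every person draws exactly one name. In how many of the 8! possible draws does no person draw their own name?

14833

The number of derangements of 8 is !8 = Σ_{k=0}^{8} (-1)^k·8!/k!
= 8! - 8!/1! + 8!/2! - 8!/3! + 8!/4! - 8!/5! + 8!/6! - 8!/7! + 8!/8!
= 40320 - 40320 + 20160 - 6720 + 1680 - 336 + 56 - 8 + 1
= 14833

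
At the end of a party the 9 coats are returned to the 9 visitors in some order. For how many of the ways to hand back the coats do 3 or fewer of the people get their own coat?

355997

# with exactly i fixed is C(9,i)·!(9-i); sum over i=0..3:
  i=0: C(9,0)·!9 = 1·133496 = 133496
  i=1: C(9,1)·!8 = 9·14833 = 133497
  i=2: C(9,2)·!7 = 36·1854 = 66744
  i=3: C(9,3)·!6 = 84·265 = 22260
Total = 355997.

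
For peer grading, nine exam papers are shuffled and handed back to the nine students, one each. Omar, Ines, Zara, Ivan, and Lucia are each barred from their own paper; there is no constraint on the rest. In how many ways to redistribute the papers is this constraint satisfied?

205056

Inclusion-exclusion on the 5 forbidden self-matches:
Σ_{j=0}^{5} (-1)^j C(5,j)(9-j)!
= C(5,0)·9! - C(5,1)·8! + C(5,2)·7! - C(5,3)·6! + C(5,4)·5! - C(5,5)·4!
= 362880 - 201600 + 50400 - 7200 + 600 - 24
= 205056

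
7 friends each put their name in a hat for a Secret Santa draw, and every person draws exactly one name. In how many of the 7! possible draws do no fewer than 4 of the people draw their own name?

92

# with exactly i fixed is C(7,i)·!(7-i); sum over i=4..7:
  i=4: C(7,4)·!3 = 35·2 = 70
  i=5: C(7,5)·!2 = 21·1 = 21
  i=6: C(7,6)·!1 = 7·0 = 0
  i=7: C(7,7)·!0 = 1·1 = 1
Total = 92.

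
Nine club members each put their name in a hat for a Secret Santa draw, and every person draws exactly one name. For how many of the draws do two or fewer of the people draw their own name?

333737

# with exactly i fixed is C(9,i)·!(9-i); sum over i=0..2:
  i=0: C(9,0)·!9 = 1·133496 = 133496
  i=1: C(9,1)·!8 = 9·14833 = 133497
  i=2: C(9,2)·!7 = 36·1854 = 66744
Total = 333737.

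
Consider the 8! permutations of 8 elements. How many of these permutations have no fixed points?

14833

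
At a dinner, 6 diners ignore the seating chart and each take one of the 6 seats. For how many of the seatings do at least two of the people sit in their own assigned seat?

Sum C(6,i)·!(6-i) for i = 2..6:
  i=2: C(6,2)·!4 = 15·9 = 135
  i=3: C(6,3)·!3 = 20·2 = 40
  i=4: C(6,4)·!2 = 15·1 = 15
  i=5: C(6,5)·!1 = 6·0 = 0
  i=6: C(6,6)·!0 = 1·1 = 1
Total = 191.

191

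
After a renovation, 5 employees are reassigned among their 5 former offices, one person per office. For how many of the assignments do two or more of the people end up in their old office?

31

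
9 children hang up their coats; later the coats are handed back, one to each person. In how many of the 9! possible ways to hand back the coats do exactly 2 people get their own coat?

Pick the 2 fixed positions: C(9,2) = 36 ways.
The other 7 form a derangement: !7 = 1854.
Total: 36 × 1854 = 66744.

66744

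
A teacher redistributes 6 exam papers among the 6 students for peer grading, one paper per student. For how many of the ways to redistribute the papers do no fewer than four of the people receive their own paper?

16

Sum C(6,i)·!(6-i) for i = 4..6:
  i=4: C(6,4)·!2 = 15·1 = 15
  i=5: C(6,5)·!1 = 6·0 = 0
  i=6: C(6,6)·!0 = 1·1 = 1
Total = 16.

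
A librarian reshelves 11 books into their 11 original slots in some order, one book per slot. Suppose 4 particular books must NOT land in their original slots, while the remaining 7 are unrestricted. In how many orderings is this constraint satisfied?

27422640

Inclusion-exclusion on the 4 forbidden self-matches:
Σ_{j=0}^{4} (-1)^j C(4,j)(11-j)!
= C(4,0)·11! - C(4,1)·10! + C(4,2)·9! - C(4,3)·8! + C(4,4)·7!
= 39916800 - 14515200 + 2177280 - 161280 + 5040
= 27422640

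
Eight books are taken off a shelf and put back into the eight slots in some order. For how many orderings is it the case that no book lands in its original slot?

Use !n = n·!(n-1) + (-1)^n.
!8 = 8·1854 + 1 = 14833

14833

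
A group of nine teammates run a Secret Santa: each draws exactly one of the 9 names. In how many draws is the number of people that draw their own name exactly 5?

Pick the 5 fixed positions: C(9,5) = 126 ways.
The remaining 4 must be deranged: !4 = 9.
Total: 126 × 9 = 1134.

1134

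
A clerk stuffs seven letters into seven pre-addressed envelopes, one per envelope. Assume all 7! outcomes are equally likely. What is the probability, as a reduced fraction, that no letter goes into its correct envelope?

Favorable outcomes: !7 = 1854.
Total outcomes: 7! = 5040.
Probability = 1854/5040 = 103/280.

103/280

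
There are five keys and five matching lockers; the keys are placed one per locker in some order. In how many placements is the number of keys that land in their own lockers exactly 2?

Pick the 2 fixed positions: C(5,2) = 10 ways.
The remaining 3 must be deranged: !3 = 2.
Total: 10 × 2 = 20.

20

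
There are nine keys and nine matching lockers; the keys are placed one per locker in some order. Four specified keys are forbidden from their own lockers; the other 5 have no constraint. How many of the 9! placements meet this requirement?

Inclusion-exclusion on the 4 forbidden self-matches:
Σ_{j=0}^{4} (-1)^j C(4,j)(9-j)!
= C(4,0)·9! - C(4,1)·8! + C(4,2)·7! - C(4,3)·6! + C(4,4)·5!
= 362880 - 161280 + 30240 - 2880 + 120
= 229080

229080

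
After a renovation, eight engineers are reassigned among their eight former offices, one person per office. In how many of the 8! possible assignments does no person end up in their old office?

!8 is the nearest integer to 8!/e.
8! = 40320, and 40320/e ≈ 14832.90, so !8 = 14833.

14833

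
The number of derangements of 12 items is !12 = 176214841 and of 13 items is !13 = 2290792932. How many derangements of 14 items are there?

!14 = (14-1)·(!13 + !12) = 13·(2290792932 + 176214841) = 13·2467007773 = 32071101049.

32071101049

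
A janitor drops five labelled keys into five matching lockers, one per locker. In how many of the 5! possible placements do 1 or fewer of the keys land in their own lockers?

Sum C(5,i)·!(5-i) for i = 0..1:
  i=0: C(5,0)·!5 = 1·44 = 44
  i=1: C(5,1)·!4 = 5·9 = 45
Total = 89.

89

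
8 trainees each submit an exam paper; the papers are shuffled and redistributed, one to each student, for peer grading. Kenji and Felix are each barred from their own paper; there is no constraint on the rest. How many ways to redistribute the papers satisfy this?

30960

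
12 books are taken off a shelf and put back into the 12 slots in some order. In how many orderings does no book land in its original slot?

Use !n = n·!(n-1) + (-1)^n.
!12 = 12·14684570 + 1 = 176214841

176214841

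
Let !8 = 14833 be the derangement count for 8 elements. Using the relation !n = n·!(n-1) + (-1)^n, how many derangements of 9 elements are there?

!9 = 9·14833 - 1 = 133496.

133496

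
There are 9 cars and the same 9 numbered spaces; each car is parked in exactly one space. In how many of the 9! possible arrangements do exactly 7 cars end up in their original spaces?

Pick the 7 fixed positions: C(9,7) = 36 ways.
The remaining 2 must be deranged: !2 = 1.
Total: 36 × 1 = 36.

36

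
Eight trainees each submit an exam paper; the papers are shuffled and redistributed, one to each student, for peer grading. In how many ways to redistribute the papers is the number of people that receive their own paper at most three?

39549

Sum C(8,i)·!(8-i) for i = 0..3:
  i=0: C(8,0)·!8 = 1·14833 = 14833
  i=1: C(8,1)·!7 = 8·1854 = 14832
  i=2: C(8,2)·!6 = 28·265 = 7420
  i=3: C(8,3)·!5 = 56·44 = 2464
Total = 39549.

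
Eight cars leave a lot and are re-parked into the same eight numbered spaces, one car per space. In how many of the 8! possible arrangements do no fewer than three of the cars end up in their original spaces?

3235

Sum C(8,i)·!(8-i) for i = 3..8:
  i=3: C(8,3)·!5 = 56·44 = 2464
  i=4: C(8,4)·!4 = 70·9 = 630
  i=5: C(8,5)·!3 = 56·2 = 112
  i=6: C(8,6)·!2 = 28·1 = 28
  i=7: C(8,7)·!1 = 8·0 = 0
  i=8: C(8,8)·!0 = 1·1 = 1
Total = 3235.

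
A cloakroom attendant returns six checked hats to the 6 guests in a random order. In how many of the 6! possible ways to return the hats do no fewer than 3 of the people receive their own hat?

# with exactly i fixed is C(6,i)·!(6-i); sum over i=3..6:
  i=3: C(6,3)·!3 = 20·2 = 40
  i=4: C(6,4)·!2 = 15·1 = 15
  i=5: C(6,5)·!1 = 6·0 = 0
  i=6: C(6,6)·!0 = 1·1 = 1
Total = 56.

56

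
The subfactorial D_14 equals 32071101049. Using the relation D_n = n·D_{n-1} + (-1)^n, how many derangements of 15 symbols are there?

481066515734

D_15 = 15·32071101049 - 1 = 481066515734.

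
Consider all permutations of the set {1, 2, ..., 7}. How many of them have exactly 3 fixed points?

Pick the 3 fixed positions: C(7,3) = 35 ways.
The remaining 4 must be deranged: !4 = 9.
Total: 35 × 9 = 315.

315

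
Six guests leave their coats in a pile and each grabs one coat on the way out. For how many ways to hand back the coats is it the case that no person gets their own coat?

The subfactorial !6 = [6!/e] (nearest integer).
6! = 720, and 720/e ≈ 264.87, so !6 = 265.

265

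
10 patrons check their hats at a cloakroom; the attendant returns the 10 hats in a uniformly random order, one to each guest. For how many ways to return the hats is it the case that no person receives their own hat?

!10 is the nearest integer to 10!/e.
10! = 3628800, and 3628800/e ≈ 1334960.92, so !10 = 1334961.

1334961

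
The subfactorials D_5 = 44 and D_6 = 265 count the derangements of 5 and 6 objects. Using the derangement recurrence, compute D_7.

D_7 = (7-1)·(D_6 + D_5) = 6·(265 + 44) = 6·309 = 1854.

1854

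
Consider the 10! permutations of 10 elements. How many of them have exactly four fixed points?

55650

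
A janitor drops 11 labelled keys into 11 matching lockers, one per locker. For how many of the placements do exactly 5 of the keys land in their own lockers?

122430

Choose which 5 of the 11 are fixed: C(11,5) = 462.
The remaining 6 must be deranged: !6 = 265.
Total: 462 × 265 = 122430.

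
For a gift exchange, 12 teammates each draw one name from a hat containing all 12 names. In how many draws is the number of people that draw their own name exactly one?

Choose which one of the 12 is fixed: C(12,1) = 12.
The remaining 11 must be deranged: !11 = 14684570.
Total: 12 × 14684570 = 176214840.

176214840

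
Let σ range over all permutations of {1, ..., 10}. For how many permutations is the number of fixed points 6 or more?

2176

Sum C(10,i)·!(10-i) for i = 6..10:
  i=6: C(10,6)·!4 = 210·9 = 1890
  i=7: C(10,7)·!3 = 120·2 = 240
  i=8: C(10,8)·!2 = 45·1 = 45
  i=9: C(10,9)·!1 = 10·0 = 0
  i=10: C(10,10)·!0 = 1·1 = 1
Total = 2176.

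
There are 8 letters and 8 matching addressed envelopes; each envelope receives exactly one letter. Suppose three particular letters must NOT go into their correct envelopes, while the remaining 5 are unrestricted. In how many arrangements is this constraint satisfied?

Let A_j be the event that the j-th constrained one is fixed. By inclusion-exclusion over the 3 events:
Σ_{j=0}^{3} (-1)^j C(3,j)(8-j)!
= C(3,0)·8! - C(3,1)·7! + C(3,2)·6! - C(3,3)·5!
= 40320 - 15120 + 2160 - 120
= 27240

27240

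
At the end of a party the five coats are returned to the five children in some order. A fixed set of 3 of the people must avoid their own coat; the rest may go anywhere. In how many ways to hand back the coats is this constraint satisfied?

64

Inclusion-exclusion on the 3 forbidden self-matches:
Σ_{j=0}^{3} (-1)^j C(3,j)(5-j)!
= C(3,0)·5! - C(3,1)·4! + C(3,2)·3! - C(3,3)·2!
= 120 - 72 + 18 - 2
= 64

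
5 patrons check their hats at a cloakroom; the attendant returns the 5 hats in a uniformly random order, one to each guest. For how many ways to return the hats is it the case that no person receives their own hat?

44

Use !n = n·!(n-1) + (-1)^n.
!5 = 5·9 - 1 = 44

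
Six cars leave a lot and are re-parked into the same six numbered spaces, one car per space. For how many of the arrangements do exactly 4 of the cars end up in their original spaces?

15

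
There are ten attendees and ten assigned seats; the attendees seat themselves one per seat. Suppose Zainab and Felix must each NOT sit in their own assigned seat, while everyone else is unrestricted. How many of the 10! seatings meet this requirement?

2943360

Let A_j be the event that the j-th constrained one is fixed. By inclusion-exclusion over the 2 events:
Σ_{j=0}^{2} (-1)^j C(2,j)(10-j)!
= C(2,0)·10! - C(2,1)·9! + C(2,2)·8!
= 3628800 - 725760 + 40320
= 2943360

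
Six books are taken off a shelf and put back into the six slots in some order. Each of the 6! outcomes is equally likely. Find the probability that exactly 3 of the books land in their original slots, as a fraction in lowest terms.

1/18

Favorable outcomes: C(6,3)·!3 = 20·2 = 40.
Total outcomes: 6! = 720.
Probability = 40/720 = 1/18.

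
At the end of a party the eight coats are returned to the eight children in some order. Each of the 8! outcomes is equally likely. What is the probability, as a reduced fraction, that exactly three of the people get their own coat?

Favorable outcomes: C(8,3)·!5 = 56·44 = 2464.
Total outcomes: 8! = 40320.
Probability = 2464/40320 = 11/180.

11/180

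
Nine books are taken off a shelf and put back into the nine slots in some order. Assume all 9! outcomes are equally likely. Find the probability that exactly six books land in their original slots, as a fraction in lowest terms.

Favorable outcomes: C(9,6)·!3 = 84·2 = 168.
Total outcomes: 9! = 362880.
Probability = 168/362880 = 1/2160.

1/2160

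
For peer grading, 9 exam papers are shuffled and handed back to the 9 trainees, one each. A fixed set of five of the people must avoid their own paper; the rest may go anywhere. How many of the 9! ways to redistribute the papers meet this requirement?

Inclusion-exclusion on the 5 forbidden self-matches:
Σ_{j=0}^{5} (-1)^j C(5,j)(9-j)!
= C(5,0)·9! - C(5,1)·8! + C(5,2)·7! - C(5,3)·6! + C(5,4)·5! - C(5,5)·4!
= 362880 - 201600 + 50400 - 7200 + 600 - 24
= 205056

205056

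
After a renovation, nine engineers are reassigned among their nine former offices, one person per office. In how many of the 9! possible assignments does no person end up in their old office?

Use !n = (n-1)(!(n-1) + !(n-2)).
!9 = 8·(14833 + 1854) = 8·16687 = 133496

133496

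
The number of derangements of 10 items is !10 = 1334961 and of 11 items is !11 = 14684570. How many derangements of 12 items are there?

176214841

!12 = (12-1)·(!11 + !10) = 11·(14684570 + 1334961) = 11·16019531 = 176214841.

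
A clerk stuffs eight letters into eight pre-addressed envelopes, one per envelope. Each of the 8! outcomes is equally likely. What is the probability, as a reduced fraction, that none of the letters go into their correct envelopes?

2119/5760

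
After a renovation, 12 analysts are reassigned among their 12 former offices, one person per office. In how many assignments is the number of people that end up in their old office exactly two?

88107426

Pick the 2 fixed positions: C(12,2) = 66 ways.
The remaining 10 must be deranged: !10 = 1334961.
Total: 66 × 1334961 = 88107426.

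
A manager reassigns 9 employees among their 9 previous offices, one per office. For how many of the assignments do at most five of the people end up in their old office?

Sum C(9,i)·!(9-i) for i = 0..5:
  i=0: C(9,0)·!9 = 1·133496 = 133496
  i=1: C(9,1)·!8 = 9·14833 = 133497
  i=2: C(9,2)·!7 = 36·1854 = 66744
  i=3: C(9,3)·!6 = 84·265 = 22260
  i=4: C(9,4)·!5 = 126·44 = 5544
  i=5: C(9,5)·!4 = 126·9 = 1134
Total = 362675.

362675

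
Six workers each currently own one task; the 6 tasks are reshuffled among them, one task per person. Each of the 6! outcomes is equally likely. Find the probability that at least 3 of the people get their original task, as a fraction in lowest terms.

7/90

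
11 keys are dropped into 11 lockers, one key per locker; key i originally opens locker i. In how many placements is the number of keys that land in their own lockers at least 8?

Sum C(11,i)·!(11-i) for i = 8..11:
  i=8: C(11,8)·!3 = 165·2 = 330
  i=9: C(11,9)·!2 = 55·1 = 55
  i=10: C(11,10)·!1 = 11·0 = 0
  i=11: C(11,11)·!0 = 1·1 = 1
Total = 386.

386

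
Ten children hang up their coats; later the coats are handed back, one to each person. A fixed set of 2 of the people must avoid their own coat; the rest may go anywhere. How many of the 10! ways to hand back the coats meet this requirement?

2943360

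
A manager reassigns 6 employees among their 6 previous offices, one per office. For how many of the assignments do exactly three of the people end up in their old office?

Pick the 3 fixed positions: C(6,3) = 20 ways.
The other 3 form a derangement: !3 = 2.
Total: 20 × 2 = 40.

40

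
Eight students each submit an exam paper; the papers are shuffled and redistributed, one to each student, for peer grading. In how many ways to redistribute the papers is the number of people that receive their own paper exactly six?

Choose which 6 of the 8 are fixed: C(8,6) = 28.
The remaining 2 must be deranged: !2 = 1.
Total: 28 × 1 = 28.

28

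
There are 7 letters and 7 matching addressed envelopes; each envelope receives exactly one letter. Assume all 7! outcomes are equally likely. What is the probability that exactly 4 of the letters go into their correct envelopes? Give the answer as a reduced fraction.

1/72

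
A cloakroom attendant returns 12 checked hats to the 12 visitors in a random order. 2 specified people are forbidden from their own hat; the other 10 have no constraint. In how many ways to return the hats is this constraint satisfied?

402796800

Inclusion-exclusion on the 2 forbidden self-matches:
Σ_{j=0}^{2} (-1)^j C(2,j)(12-j)!
= C(2,0)·12! - C(2,1)·11! + C(2,2)·10!
= 479001600 - 79833600 + 3628800
= 402796800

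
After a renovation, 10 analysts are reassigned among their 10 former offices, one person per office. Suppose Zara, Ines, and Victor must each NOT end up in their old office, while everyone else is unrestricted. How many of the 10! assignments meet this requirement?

Let A_j be the event that the j-th constrained one is fixed. By inclusion-exclusion over the 3 events:
Σ_{j=0}^{3} (-1)^j C(3,j)(10-j)!
= C(3,0)·10! - C(3,1)·9! + C(3,2)·8! - C(3,3)·7!
= 3628800 - 1088640 + 120960 - 5040
= 2656080

2656080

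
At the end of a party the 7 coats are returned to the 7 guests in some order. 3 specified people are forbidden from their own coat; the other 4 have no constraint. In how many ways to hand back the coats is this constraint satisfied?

Let A_j be the event that the j-th constrained one is fixed. By inclusion-exclusion over the 3 events:
Σ_{j=0}^{3} (-1)^j C(3,j)(7-j)!
= C(3,0)·7! - C(3,1)·6! + C(3,2)·5! - C(3,3)·4!
= 5040 - 2160 + 360 - 24
= 3216

3216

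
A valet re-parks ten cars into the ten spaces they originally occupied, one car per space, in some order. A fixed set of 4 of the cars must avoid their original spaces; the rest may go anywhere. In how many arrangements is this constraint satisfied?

2399760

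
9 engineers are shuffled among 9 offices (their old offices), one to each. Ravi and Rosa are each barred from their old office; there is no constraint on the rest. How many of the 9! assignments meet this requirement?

287280

Let A_j be the event that the j-th constrained one is fixed. By inclusion-exclusion over the 2 events:
Σ_{j=0}^{2} (-1)^j C(2,j)(9-j)!
= C(2,0)·9! - C(2,1)·8! + C(2,2)·7!
= 362880 - 80640 + 5040
= 287280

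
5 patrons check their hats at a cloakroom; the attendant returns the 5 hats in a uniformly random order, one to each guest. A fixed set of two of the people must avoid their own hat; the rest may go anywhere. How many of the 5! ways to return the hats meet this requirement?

78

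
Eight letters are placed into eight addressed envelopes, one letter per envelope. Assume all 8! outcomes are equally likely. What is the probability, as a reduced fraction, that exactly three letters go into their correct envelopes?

Favorable outcomes: C(8,3)·!5 = 56·44 = 2464.
Total outcomes: 8! = 40320.
Probability = 2464/40320 = 11/180.

11/180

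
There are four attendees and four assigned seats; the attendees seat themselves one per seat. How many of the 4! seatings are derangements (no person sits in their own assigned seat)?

9

!4 is the nearest integer to 4!/e.
4! = 24, and 24/e ≈ 8.83, so !4 = 9.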